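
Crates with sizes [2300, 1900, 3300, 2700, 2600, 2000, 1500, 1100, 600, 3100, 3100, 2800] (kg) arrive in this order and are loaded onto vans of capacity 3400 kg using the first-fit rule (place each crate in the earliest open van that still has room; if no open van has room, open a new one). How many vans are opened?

  2300 → van 1 (new)  [load 2300/3400]
  1900 → van 2 (new)  [load 1900/3400]
  3300 → van 3 (new)  [load 3300/3400]
  2700 → van 4 (new)  [load 2700/3400]
  2600 → van 5 (new)  [load 2600/3400]
  2000 → van 6 (new)  [load 2000/3400]
  1500 → van 2  [load 3400/3400]
  1100 → van 1  [load 3400/3400]
  600 → van 4  [load 3300/3400]
  3100 → van 7 (new)  [load 3100/3400]
  3100 → van 8 (new)  [load 3100/3400]
  2800 → van 9 (new)  [load 2800/3400]
9 vans opened.

9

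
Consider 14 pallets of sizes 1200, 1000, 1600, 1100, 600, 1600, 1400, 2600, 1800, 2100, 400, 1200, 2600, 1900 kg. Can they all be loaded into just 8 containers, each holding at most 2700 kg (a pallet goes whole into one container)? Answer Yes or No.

Total = 21100 kg; ⌈21100/2700⌉ = 8.
The bound of 8 does not rule out 8, but exhaustive search shows no assignment into 8 containers of capacity 2700 kg exists — the minimum is 9.

No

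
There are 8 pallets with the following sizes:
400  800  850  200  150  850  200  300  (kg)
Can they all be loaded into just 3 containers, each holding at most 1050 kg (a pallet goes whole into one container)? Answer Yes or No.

No

Total = 3750 kg; ⌈3750/1050⌉ = 4.
At least 4 containers are required, but only 3 are allowed.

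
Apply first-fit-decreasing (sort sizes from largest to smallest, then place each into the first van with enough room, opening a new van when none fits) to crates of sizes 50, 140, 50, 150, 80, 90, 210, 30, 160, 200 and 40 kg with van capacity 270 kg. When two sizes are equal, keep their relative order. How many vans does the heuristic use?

Sorted descending: 210, 200, 160, 150, 140, 90, 80, 50, 50, 40, 30.
  210 → van 1 (new)  [load 210/270]
  200 → van 2 (new)  [load 200/270]
  160 → van 3 (new)  [load 160/270]
  150 → van 4 (new)  [load 150/270]
  140 → van 5 (new)  [load 140/270]
  90 → van 3  [load 250/270]
  80 → van 4  [load 230/270]
  50 → van 1  [load 260/270]
  50 → van 2  [load 250/270]
  40 → van 4  [load 270/270]
  30 → van 5  [load 170/270]
5 vans opened.

5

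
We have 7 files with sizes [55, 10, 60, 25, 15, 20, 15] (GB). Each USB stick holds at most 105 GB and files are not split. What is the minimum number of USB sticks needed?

Total = 60 + 55 + 25 + 20 + 15 + 15 + 10 = 200 GB.
Lower bound: ⌈200/105⌉ = 2 USB sticks.
A packing using 2 USB sticks:
  USB stick 1: 60 + 25 + 20 = 105
  USB stick 2: 55 + 15 + 15 + 10 = 95
This matches the lower bound, so 2 is optimal.

2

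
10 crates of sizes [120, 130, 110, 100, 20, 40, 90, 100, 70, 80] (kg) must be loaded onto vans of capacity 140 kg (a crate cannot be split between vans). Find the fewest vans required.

8

Total = 130 + 120 + 110 + 100 + 100 + 90 + 80 + 70 + 40 + 20 = 860 kg.
Lower bound: ⌈860/140⌉ = 7 vans.
A packing using 8 vans:
  van 1: 130 = 130
  van 2: 120 + 20 = 140
  van 3: 110 = 110
  van 4: 100 + 40 = 140
  van 5: 100 = 100
  van 6: 90 = 90
  van 7: 80 = 80
  van 8: 70 = 70
No arrangement into 7 vans stays within capacity, so 8 is optimal.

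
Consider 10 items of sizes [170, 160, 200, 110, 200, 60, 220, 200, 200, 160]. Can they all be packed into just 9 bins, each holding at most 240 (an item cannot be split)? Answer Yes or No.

A valid assignment using 9 bins:
  bin 1: 220 = 220
  bin 2: 200 = 200
  bin 3: 200 = 200
  bin 4: 200 = 200
  bin 5: 200 = 200
  bin 6: 170 + 60 = 230
  bin 7: 160 = 160
  bin 8: 160 = 160
  bin 9: 110 = 110
Every load is within 240, so 9 bins suffice.

Yes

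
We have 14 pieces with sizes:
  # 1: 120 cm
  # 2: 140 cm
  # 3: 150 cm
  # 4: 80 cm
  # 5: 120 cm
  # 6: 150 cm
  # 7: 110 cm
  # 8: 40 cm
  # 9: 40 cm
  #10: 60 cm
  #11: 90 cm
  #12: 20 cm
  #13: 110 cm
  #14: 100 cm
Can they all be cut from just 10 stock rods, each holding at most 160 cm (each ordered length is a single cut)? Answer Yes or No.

Yes

A valid assignment using 10 stock rods:
  stock rod 1: 150 = 150
  stock rod 2: 150 = 150
  stock rod 3: 140 + 20 = 160
  stock rod 4: 120 + 40 = 160
  stock rod 5: 120 + 40 = 160
  stock rod 6: 110 = 110
  stock rod 7: 110 = 110
  stock rod 8: 100 + 60 = 160
  stock rod 9: 90 = 90
  stock rod 10: 80 = 80
Every load is within 160 cm, so 10 stock rods suffice.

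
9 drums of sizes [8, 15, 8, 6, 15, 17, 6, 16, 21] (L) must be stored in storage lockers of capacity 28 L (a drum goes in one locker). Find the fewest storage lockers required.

5

Total = 21 + 17 + 16 + 15 + 15 + 8 + 8 + 6 + 6 = 112 L.
Lower bound: ⌈112/28⌉ = 4 storage lockers.
Also, 5 drums each exceed 14 L, and no two of those can share a locker, so at least 5 storage lockers are needed.
A packing using 5 storage lockers:
  locker 1: 21 + 6 = 27
  locker 2: 17 + 8 = 25
  locker 3: 16 + 8 = 24
  locker 4: 15 + 6 = 21
  locker 5: 15 = 15
This matches the lower bound, so 5 is optimal.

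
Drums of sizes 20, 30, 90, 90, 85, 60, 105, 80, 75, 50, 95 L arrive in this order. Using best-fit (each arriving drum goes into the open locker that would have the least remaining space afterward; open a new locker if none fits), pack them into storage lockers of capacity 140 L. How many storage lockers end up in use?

  20 → locker 1 (new)  [load 20/140]
  30 → locker 1  [load 50/140]
  90 → locker 1  [load 140/140]
  90 → locker 2 (new)  [load 90/140]
  85 → locker 3 (new)  [load 85/140]
  60 → locker 4 (new)  [load 60/140]
  105 → locker 5 (new)  [load 105/140]
  80 → locker 4  [load 140/140]
  75 → locker 6 (new)  [load 75/140]
  50 → locker 2  [load 140/140]
  95 → locker 7 (new)  [load 95/140]
7 storage lockers opened.

7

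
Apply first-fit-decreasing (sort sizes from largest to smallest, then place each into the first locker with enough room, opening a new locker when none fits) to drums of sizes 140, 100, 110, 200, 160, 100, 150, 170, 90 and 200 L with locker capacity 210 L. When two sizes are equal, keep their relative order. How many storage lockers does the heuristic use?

Sorted descending: 200, 200, 170, 160, 150, 140, 110, 100, 100, 90.
  200 → locker 1 (new)  [load 200/210]
  200 → locker 2 (new)  [load 200/210]
  170 → locker 3 (new)  [load 170/210]
  160 → locker 4 (new)  [load 160/210]
  150 → locker 5 (new)  [load 150/210]
  140 → locker 6 (new)  [load 140/210]
  110 → locker 7 (new)  [load 110/210]
  100 → locker 7  [load 210/210]
  100 → locker 8 (new)  [load 100/210]
  90 → locker 8  [load 190/210]
8 storage lockers opened.

8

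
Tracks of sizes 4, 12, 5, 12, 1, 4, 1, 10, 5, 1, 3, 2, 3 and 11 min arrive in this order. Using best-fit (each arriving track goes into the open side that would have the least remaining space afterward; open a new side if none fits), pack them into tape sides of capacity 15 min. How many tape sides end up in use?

5

  4 → side 1 (new)  [load 4/15]
  12 → side 2 (new)  [load 12/15]
  5 → side 1  [load 9/15]
  12 → side 3 (new)  [load 12/15]
  1 → side 2  [load 13/15]
  4 → side 1  [load 13/15]
  1 → side 1  [load 14/15]
  10 → side 4 (new)  [load 10/15]
  5 → side 4  [load 15/15]
  1 → side 1  [load 15/15]
  3 → side 3  [load 15/15]
  2 → side 2  [load 15/15]
  3 → side 5 (new)  [load 3/15]
  11 → side 5  [load 14/15]
5 tape sides opened.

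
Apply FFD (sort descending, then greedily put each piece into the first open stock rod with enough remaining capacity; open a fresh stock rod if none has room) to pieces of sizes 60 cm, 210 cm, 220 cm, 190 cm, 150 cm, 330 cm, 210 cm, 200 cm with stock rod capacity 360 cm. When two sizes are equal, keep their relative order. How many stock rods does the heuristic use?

Sorted descending: 330, 220, 210, 210, 200, 190, 150, 60.
  330 → stock rod 1 (new)  [load 330/360]
  220 → stock rod 2 (new)  [load 220/360]
  210 → stock rod 3 (new)  [load 210/360]
  210 → stock rod 4 (new)  [load 210/360]
  200 → stock rod 5 (new)  [load 200/360]
  190 → stock rod 6 (new)  [load 190/360]
  150 → stock rod 3  [load 360/360]
  60 → stock rod 2  [load 280/360]
6 stock rods opened.

6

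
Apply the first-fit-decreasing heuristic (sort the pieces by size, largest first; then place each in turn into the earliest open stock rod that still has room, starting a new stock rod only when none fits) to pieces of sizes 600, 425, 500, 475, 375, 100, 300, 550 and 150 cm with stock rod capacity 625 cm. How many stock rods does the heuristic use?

Sorted descending: 600, 550, 500, 475, 425, 375, 300, 150, 100.
  600 → stock rod 1 (new)  [load 600/625]
  550 → stock rod 2 (new)  [load 550/625]
  500 → stock rod 3 (new)  [load 500/625]
  475 → stock rod 4 (new)  [load 475/625]
  425 → stock rod 5 (new)  [load 425/625]
  375 → stock rod 6 (new)  [load 375/625]
  300 → stock rod 7 (new)  [load 300/625]
  150 → stock rod 4  [load 625/625]
  100 → stock rod 3  [load 600/625]
7 stock rods opened.

7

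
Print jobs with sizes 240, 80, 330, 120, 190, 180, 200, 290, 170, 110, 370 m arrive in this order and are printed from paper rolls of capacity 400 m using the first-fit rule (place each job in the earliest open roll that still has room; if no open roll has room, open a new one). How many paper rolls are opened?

7

  240 → roll 1 (new)  [load 240/400]
  80 → roll 1  [load 320/400]
  330 → roll 2 (new)  [load 330/400]
  120 → roll 3 (new)  [load 120/400]
  190 → roll 3  [load 310/400]
  180 → roll 4 (new)  [load 180/400]
  200 → roll 4  [load 380/400]
  290 → roll 5 (new)  [load 290/400]
  170 → roll 6 (new)  [load 170/400]
  110 → roll 5  [load 400/400]
  370 → roll 7 (new)  [load 370/400]
7 paper rolls opened.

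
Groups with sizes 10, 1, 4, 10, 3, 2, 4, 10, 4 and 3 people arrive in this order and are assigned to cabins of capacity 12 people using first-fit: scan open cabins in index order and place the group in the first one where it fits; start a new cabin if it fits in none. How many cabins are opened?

  10 → cabin 1 (new)  [load 10/12]
  1 → cabin 1  [load 11/12]
  4 → cabin 2 (new)  [load 4/12]
  10 → cabin 3 (new)  [load 10/12]
  3 → cabin 2  [load 7/12]
  2 → cabin 2  [load 9/12]
  4 → cabin 4 (new)  [load 4/12]
  10 → cabin 5 (new)  [load 10/12]
  4 → cabin 4  [load 8/12]
  3 → cabin 2  [load 12/12]
5 cabins opened.

5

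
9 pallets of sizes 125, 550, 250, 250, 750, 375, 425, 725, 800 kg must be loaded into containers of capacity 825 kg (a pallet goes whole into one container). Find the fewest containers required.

6

Total = 800 + 750 + 725 + 550 + 425 + 375 + 250 + 250 + 125 = 4250 kg.
Lower bound: ⌈4250/825⌉ = 6 containers.
A packing using 6 containers:
  container 1: 800 = 800
  container 2: 750 = 750
  container 3: 725 = 725
  container 4: 550 + 250 = 800
  container 5: 425 + 375 = 800
  container 6: 250 + 125 = 375
This matches the lower bound, so 6 is optimal.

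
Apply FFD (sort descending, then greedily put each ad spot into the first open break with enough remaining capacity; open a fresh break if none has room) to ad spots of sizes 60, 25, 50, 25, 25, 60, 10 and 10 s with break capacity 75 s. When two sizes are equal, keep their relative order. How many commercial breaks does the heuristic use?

Sorted descending: 60, 60, 50, 25, 25, 25, 10, 10.
  60 → break 1 (new)  [load 60/75]
  60 → break 2 (new)  [load 60/75]
  50 → break 3 (new)  [load 50/75]
  25 → break 3  [load 75/75]
  25 → break 4 (new)  [load 25/75]
  25 → break 4  [load 50/75]
  10 → break 1  [load 70/75]
  10 → break 2  [load 70/75]
4 commercial breaks opened.

4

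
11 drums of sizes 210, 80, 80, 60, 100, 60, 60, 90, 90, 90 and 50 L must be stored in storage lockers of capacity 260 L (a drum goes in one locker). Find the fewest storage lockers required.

4

Total = 210 + 100 + 90 + 90 + 90 + 80 + 80 + 60 + 60 + 60 + 50 = 970 L.
Lower bound: ⌈970/260⌉ = 4 storage lockers.
A packing using 4 storage lockers:
  locker 1: 210 + 50 = 260
  locker 2: 100 + 90 + 60 = 250
  locker 3: 90 + 90 + 80 = 260
  locker 4: 80 + 60 + 60 = 200
This matches the lower bound, so 4 is optimal.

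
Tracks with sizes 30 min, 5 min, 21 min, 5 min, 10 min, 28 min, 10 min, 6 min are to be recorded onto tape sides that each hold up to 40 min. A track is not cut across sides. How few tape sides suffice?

Total = 30 + 28 + 21 + 10 + 10 + 6 + 5 + 5 = 115 min.
Lower bound: ⌈115/40⌉ = 3 tape sides.
A packing using 3 tape sides:
  side 1: 30 + 10 = 40
  side 2: 28 + 10 = 38
  side 3: 21 + 6 + 5 + 5 = 37
This matches the lower bound, so 3 is optimal.

3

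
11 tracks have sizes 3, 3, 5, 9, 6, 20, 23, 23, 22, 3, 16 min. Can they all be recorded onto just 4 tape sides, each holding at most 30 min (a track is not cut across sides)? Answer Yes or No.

No

Total = 133 min; ⌈133/30⌉ = 5.
At least 5 tape sides are required, but only 4 are allowed.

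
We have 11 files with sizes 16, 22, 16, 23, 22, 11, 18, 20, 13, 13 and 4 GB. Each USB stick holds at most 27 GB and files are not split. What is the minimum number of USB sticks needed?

Total = 23 + 22 + 22 + 20 + 18 + 16 + 16 + 13 + 13 + 11 + 4 = 178 GB.
Lower bound: ⌈178/27⌉ = 7 USB sticks.
A packing using 8 USB sticks:
  USB stick 1: 23 + 4 = 27
  USB stick 2: 22 = 22
  USB stick 3: 22 = 22
  USB stick 4: 20 = 20
  USB stick 5: 18 = 18
  USB stick 6: 16 + 11 = 27
  USB stick 7: 16 = 16
  USB stick 8: 13 + 13 = 26
No arrangement into 7 USB sticks stays within capacity, so 8 is optimal.

8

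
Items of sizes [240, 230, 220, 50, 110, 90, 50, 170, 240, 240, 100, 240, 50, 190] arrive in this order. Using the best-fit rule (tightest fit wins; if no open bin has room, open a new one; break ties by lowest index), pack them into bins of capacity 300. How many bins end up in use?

9

  240 → bin 1 (new)  [load 240/300]
  230 → bin 2 (new)  [load 230/300]
  220 → bin 3 (new)  [load 220/300]
  50 → bin 1  [load 290/300]
  110 → bin 4 (new)  [load 110/300]
  90 → bin 4  [load 200/300]
  50 → bin 2  [load 280/300]
  170 → bin 5 (new)  [load 170/300]
  240 → bin 6 (new)  [load 240/300]
  240 → bin 7 (new)  [load 240/300]
  100 → bin 4  [load 300/300]
  240 → bin 8 (new)  [load 240/300]
  50 → bin 6  [load 290/300]
  190 → bin 9 (new)  [load 190/300]
9 bins opened.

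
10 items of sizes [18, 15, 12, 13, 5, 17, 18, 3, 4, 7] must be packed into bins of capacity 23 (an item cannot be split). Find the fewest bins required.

6

Total = 18 + 18 + 17 + 15 + 13 + 12 + 7 + 5 + 4 + 3 = 112.
Lower bound: ⌈112/23⌉ = 5 bins.
Also, 6 items each exceed 23/2, and no two of those can share a bin, so at least 6 bins are needed.
A packing using 6 bins:
  bin 1: 18 + 5 = 23
  bin 2: 18 + 4 = 22
  bin 3: 17 + 3 = 20
  bin 4: 15 + 7 = 22
  bin 5: 13 = 13
  bin 6: 12 = 12
This matches the lower bound, so 6 is optimal.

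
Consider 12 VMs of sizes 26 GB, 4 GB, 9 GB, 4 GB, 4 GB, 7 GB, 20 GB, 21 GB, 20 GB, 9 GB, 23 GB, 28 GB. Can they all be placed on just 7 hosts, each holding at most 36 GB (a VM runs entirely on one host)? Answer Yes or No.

Yes

A valid assignment using 6 hosts:
  host 1: 28 + 7 = 35
  host 2: 26 + 9 = 35
  host 3: 23 + 9 + 4 = 36
  host 4: 21 + 4 + 4 = 29
  host 5: 20 = 20
  host 6: 20 = 20
That uses only 6 ≤ 7, so 7 hosts are enough.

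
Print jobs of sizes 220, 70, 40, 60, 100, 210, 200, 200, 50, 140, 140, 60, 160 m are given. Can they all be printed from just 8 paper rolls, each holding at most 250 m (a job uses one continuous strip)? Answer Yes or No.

Yes

A valid assignment using 8 paper rolls:
  roll 1: 220 = 220
  roll 2: 210 + 40 = 250
  roll 3: 200 + 50 = 250
  roll 4: 200 = 200
  roll 5: 160 + 70 = 230
  roll 6: 140 + 100 = 240
  roll 7: 140 + 60 = 200
  roll 8: 60 = 60
Every load is within 250 m, so 8 paper rolls suffice.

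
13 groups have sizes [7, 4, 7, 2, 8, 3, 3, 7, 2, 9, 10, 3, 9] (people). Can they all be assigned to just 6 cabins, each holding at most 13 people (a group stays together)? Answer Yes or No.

Total = 74 people; ⌈74/13⌉ = 6.
7 groups each exceed half the capacity and cannot share a cabin, forcing at least 7 cabins.
At least 7 cabins are required, but only 6 are allowed.

No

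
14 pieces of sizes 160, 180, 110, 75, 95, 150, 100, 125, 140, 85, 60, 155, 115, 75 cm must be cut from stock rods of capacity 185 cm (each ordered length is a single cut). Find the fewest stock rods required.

10

Total = 180 + 160 + 155 + 150 + 140 + 125 + 115 + 110 + 100 + 95 + 85 + 75 + 75 + 60 = 1625 cm.
Lower bound: ⌈1625/185⌉ = 9 stock rods.
Also, 10 pieces each exceed 185/2 cm, and no two of those can share a stock rod, so at least 10 stock rods are needed.
A packing using 10 stock rods:
  stock rod 1: 180 = 180
  stock rod 2: 160 = 160
  stock rod 3: 155 = 155
  stock rod 4: 150 = 150
  stock rod 5: 140 = 140
  stock rod 6: 125 + 60 = 185
  stock rod 7: 115 = 115
  stock rod 8: 110 + 75 = 185
  stock rod 9: 100 + 85 = 185
  stock rod 10: 95 + 75 = 170
This matches the lower bound, so 10 is optimal.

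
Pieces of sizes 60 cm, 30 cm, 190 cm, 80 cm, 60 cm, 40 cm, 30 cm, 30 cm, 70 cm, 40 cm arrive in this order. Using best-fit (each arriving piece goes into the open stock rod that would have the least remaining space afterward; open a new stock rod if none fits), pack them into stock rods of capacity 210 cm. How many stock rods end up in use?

  60 → stock rod 1 (new)  [load 60/210]
  30 → stock rod 1  [load 90/210]
  190 → stock rod 2 (new)  [load 190/210]
  80 → stock rod 1  [load 170/210]
  60 → stock rod 3 (new)  [load 60/210]
  40 → stock rod 1  [load 210/210]
  30 → stock rod 3  [load 90/210]
  30 → stock rod 3  [load 120/210]
  70 → stock rod 3  [load 190/210]
  40 → stock rod 4 (new)  [load 40/210]
4 stock rods opened.

4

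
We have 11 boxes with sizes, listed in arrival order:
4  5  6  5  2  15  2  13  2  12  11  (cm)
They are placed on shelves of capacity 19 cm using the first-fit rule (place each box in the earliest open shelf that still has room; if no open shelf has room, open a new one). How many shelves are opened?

5

  4 → shelf 1 (new)  [load 4/19]
  5 → shelf 1  [load 9/19]
  6 → shelf 1  [load 15/19]
  5 → shelf 2 (new)  [load 5/19]
  2 → shelf 1  [load 17/19]
  15 → shelf 3 (new)  [load 15/19]
  2 → shelf 1  [load 19/19]
  13 → shelf 2  [load 18/19]
  2 → shelf 3  [load 17/19]
  12 → shelf 4 (new)  [load 12/19]
  11 → shelf 5 (new)  [load 11/19]
5 shelves opened.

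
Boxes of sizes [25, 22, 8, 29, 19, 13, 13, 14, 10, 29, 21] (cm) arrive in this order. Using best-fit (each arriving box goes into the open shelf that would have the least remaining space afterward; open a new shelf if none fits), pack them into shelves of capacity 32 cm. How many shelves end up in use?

7

  25 → shelf 1 (new)  [load 25/32]
  22 → shelf 2 (new)  [load 22/32]
  8 → shelf 2  [load 30/32]
  29 → shelf 3 (new)  [load 29/32]
  19 → shelf 4 (new)  [load 19/32]
  13 → shelf 4  [load 32/32]
  13 → shelf 5 (new)  [load 13/32]
  14 → shelf 5  [load 27/32]
  10 → shelf 6 (new)  [load 10/32]
  29 → shelf 7 (new)  [load 29/32]
  21 → shelf 6  [load 31/32]
7 shelves opened.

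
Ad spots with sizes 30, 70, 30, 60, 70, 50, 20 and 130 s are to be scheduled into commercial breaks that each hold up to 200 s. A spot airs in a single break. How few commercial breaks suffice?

Total = 130 + 70 + 70 + 60 + 50 + 30 + 30 + 20 = 460 s.
Lower bound: ⌈460/200⌉ = 3 commercial breaks.
A packing using 3 commercial breaks:
  break 1: 130 + 70 = 200
  break 2: 70 + 60 + 50 + 20 = 200
  break 3: 30 + 30 = 60
This matches the lower bound, so 3 is optimal.

3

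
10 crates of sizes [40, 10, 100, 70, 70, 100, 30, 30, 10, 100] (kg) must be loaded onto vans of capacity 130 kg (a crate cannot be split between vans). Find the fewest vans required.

Total = 100 + 100 + 100 + 70 + 70 + 40 + 30 + 30 + 10 + 10 = 560 kg.
Lower bound: ⌈560/130⌉ = 5 vans.
A packing using 5 vans:
  van 1: 100 + 30 = 130
  van 2: 100 + 30 = 130
  van 3: 100 + 10 + 10 = 120
  van 4: 70 + 40 = 110
  van 5: 70 = 70
This matches the lower bound, so 5 is optimal.

5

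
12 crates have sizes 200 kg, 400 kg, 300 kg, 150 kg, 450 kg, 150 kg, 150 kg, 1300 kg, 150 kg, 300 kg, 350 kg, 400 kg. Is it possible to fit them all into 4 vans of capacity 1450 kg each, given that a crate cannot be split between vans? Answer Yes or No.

A valid assignment using 3 vans:
  van 1: 1300 + 150 = 1450
  van 2: 450 + 400 + 400 + 200 = 1450
  van 3: 350 + 300 + 300 + 150 + 150 + 150 = 1400
That uses only 3 ≤ 4, so 4 vans are enough.

Yes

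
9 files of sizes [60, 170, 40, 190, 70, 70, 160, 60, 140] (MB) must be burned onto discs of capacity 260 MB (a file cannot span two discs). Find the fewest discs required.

Total = 190 + 170 + 160 + 140 + 70 + 70 + 60 + 60 + 40 = 960 MB.
Lower bound: ⌈960/260⌉ = 4 discs.
A packing using 4 discs:
  disc 1: 190 + 70 = 260
  disc 2: 170 + 70 = 240
  disc 3: 160 + 60 + 40 = 260
  disc 4: 140 + 60 = 200
This matches the lower bound, so 4 is optimal.

4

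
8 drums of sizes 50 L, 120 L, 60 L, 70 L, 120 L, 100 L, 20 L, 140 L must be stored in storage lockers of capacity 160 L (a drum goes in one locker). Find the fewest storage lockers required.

Total = 140 + 120 + 120 + 100 + 70 + 60 + 50 + 20 = 680 L.
Lower bound: ⌈680/160⌉ = 5 storage lockers.
A packing using 5 storage lockers:
  locker 1: 140 + 20 = 160
  locker 2: 120 = 120
  locker 3: 120 = 120
  locker 4: 100 + 60 = 160
  locker 5: 70 + 50 = 120
This matches the lower bound, so 5 is optimal.

5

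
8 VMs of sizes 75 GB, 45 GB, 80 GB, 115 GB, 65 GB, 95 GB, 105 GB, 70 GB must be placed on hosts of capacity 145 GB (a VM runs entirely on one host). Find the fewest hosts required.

Total = 115 + 105 + 95 + 80 + 75 + 70 + 65 + 45 = 650 GB.
Lower bound: ⌈650/145⌉ = 5 hosts.
A packing using 5 hosts:
  host 1: 115 = 115
  host 2: 105 = 105
  host 3: 95 + 45 = 140
  host 4: 80 + 65 = 145
  host 5: 75 + 70 = 145
This matches the lower bound, so 5 is optimal.

5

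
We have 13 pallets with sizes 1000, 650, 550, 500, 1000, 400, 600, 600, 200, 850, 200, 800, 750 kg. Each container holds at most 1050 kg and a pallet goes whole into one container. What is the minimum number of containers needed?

Total = 1000 + 1000 + 850 + 800 + 750 + 650 + 600 + 600 + 550 + 500 + 400 + 200 + 200 = 8100 kg.
Lower bound: ⌈8100/1050⌉ = 8 containers.
Also, 9 pallets each exceed 525 kg, and no two of those can share a container, so at least 9 containers are needed.
A packing using 9 containers:
  container 1: 1000 = 1000
  container 2: 1000 = 1000
  container 3: 850 + 200 = 1050
  container 4: 800 + 200 = 1000
  container 5: 750 = 750
  container 6: 650 + 400 = 1050
  container 7: 600 = 600
  container 8: 600 = 600
  container 9: 550 + 500 = 1050
This matches the lower bound, so 9 is optimal.

9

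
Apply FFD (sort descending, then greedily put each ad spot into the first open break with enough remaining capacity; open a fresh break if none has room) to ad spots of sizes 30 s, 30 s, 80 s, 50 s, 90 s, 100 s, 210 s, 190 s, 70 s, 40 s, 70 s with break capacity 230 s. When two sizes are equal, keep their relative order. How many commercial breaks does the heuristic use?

5

Sorted descending: 210, 190, 100, 90, 80, 70, 70, 50, 40, 30, 30.
  210 → break 1 (new)  [load 210/230]
  190 → break 2 (new)  [load 190/230]
  100 → break 3 (new)  [load 100/230]
  90 → break 3  [load 190/230]
  80 → break 4 (new)  [load 80/230]
  70 → break 4  [load 150/230]
  70 → break 4  [load 220/230]
  50 → break 5 (new)  [load 50/230]
  40 → break 2  [load 230/230]
  30 → break 3  [load 220/230]
  30 → break 5  [load 80/230]
5 commercial breaks opened.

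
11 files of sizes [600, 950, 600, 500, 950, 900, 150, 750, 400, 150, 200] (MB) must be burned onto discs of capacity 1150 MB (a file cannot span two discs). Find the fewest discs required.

Total = 950 + 950 + 900 + 750 + 600 + 600 + 500 + 400 + 200 + 150 + 150 = 6150 MB.
Lower bound: ⌈6150/1150⌉ = 6 discs.
A packing using 6 discs:
  disc 1: 950 + 200 = 1150
  disc 2: 950 + 150 = 1100
  disc 3: 900 + 150 = 1050
  disc 4: 750 + 400 = 1150
  disc 5: 600 + 500 = 1100
  disc 6: 600 = 600
This matches the lower bound, so 6 is optimal.

6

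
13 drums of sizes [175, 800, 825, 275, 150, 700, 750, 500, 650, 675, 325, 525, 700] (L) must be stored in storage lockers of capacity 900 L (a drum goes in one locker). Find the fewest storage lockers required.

9

Total = 825 + 800 + 750 + 700 + 700 + 675 + 650 + 525 + 500 + 325 + 275 + 175 + 150 = 7050 L.
Lower bound: ⌈7050/900⌉ = 8 storage lockers.
Also, 9 drums each exceed 450 L, and no two of those can share a locker, so at least 9 storage lockers are needed.
A packing using 9 storage lockers:
  locker 1: 825 = 825
  locker 2: 800 = 800
  locker 3: 750 + 150 = 900
  locker 4: 700 + 175 = 875
  locker 5: 700 = 700
  locker 6: 675 = 675
  locker 7: 650 = 650
  locker 8: 525 + 325 = 850
  locker 9: 500 + 275 = 775
This matches the lower bound, so 9 is optimal.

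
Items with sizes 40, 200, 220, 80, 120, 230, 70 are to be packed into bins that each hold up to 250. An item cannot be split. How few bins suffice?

5

Total = 230 + 220 + 200 + 120 + 80 + 70 + 40 = 960.
Lower bound: ⌈960/250⌉ = 4 bins.
A packing using 5 bins:
  bin 1: 230 = 230
  bin 2: 220 = 220
  bin 3: 200 + 40 = 240
  bin 4: 120 + 80 = 200
  bin 5: 70 = 70
No arrangement into 4 bins stays within capacity, so 5 is optimal.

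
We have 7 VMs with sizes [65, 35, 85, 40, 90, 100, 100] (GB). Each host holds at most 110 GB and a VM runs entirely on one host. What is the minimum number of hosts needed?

6

Total = 100 + 100 + 90 + 85 + 65 + 40 + 35 = 515 GB.
Lower bound: ⌈515/110⌉ = 5 hosts.
A packing using 6 hosts:
  host 1: 100 = 100
  host 2: 100 = 100
  host 3: 90 = 90
  host 4: 85 = 85
  host 5: 65 + 40 = 105
  host 6: 35 = 35
No arrangement into 5 hosts stays within capacity, so 6 is optimal.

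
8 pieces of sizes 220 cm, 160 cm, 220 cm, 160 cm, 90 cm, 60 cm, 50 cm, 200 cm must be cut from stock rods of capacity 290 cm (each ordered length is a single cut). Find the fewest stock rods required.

5

Total = 220 + 220 + 200 + 160 + 160 + 90 + 60 + 50 = 1160 cm.
Lower bound: ⌈1160/290⌉ = 4 stock rods.
Also, 5 pieces each exceed 145 cm, and no two of those can share a stock rod, so at least 5 stock rods are needed.
A packing using 5 stock rods:
  stock rod 1: 220 + 60 = 280
  stock rod 2: 220 + 50 = 270
  stock rod 3: 200 + 90 = 290
  stock rod 4: 160 = 160
  stock rod 5: 160 = 160
This matches the lower bound, so 5 is optimal.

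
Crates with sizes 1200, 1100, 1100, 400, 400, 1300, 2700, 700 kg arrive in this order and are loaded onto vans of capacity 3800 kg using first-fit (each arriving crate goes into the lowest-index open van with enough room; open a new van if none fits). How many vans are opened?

  1200 → van 1 (new)  [load 1200/3800]
  1100 → van 1  [load 2300/3800]
  1100 → van 1  [load 3400/3800]
  400 → van 1  [load 3800/3800]
  400 → van 2 (new)  [load 400/3800]
  1300 → van 2  [load 1700/3800]
  2700 → van 3 (new)  [load 2700/3800]
  700 → van 2  [load 2400/3800]
3 vans opened.

3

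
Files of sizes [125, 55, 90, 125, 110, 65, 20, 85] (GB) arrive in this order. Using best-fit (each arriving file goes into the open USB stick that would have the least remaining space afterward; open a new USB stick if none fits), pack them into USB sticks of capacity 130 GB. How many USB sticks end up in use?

  125 → USB stick 1 (new)  [load 125/130]
  55 → USB stick 2 (new)  [load 55/130]
  90 → USB stick 3 (new)  [load 90/130]
  125 → USB stick 4 (new)  [load 125/130]
  110 → USB stick 5 (new)  [load 110/130]
  65 → USB stick 2  [load 120/130]
  20 → USB stick 5  [load 130/130]
  85 → USB stick 6 (new)  [load 85/130]
6 USB sticks opened.

6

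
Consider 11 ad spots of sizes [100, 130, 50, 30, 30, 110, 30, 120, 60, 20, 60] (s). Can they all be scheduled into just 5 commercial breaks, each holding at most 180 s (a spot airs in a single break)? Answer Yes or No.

Yes

A valid assignment using 5 commercial breaks:
  break 1: 130 + 50 = 180
  break 2: 120 + 60 = 180
  break 3: 110 + 60 = 170
  break 4: 100 + 30 + 30 + 20 = 180
  break 5: 30 = 30
Every load is within 180 s, so 5 commercial breaks suffice.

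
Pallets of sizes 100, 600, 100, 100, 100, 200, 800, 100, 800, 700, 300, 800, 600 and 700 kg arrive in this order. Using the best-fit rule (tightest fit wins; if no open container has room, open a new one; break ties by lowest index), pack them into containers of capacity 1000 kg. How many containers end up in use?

7

  100 → container 1 (new)  [load 100/1000]
  600 → container 1  [load 700/1000]
  100 → container 1  [load 800/1000]
  100 → container 1  [load 900/1000]
  100 → container 1  [load 1000/1000]
  200 → container 2 (new)  [load 200/1000]
  800 → container 2  [load 1000/1000]
  100 → container 3 (new)  [load 100/1000]
  800 → container 3  [load 900/1000]
  700 → container 4 (new)  [load 700/1000]
  300 → container 4  [load 1000/1000]
  800 → container 5 (new)  [load 800/1000]
  600 → container 6 (new)  [load 600/1000]
  700 → container 7 (new)  [load 700/1000]
7 containers opened.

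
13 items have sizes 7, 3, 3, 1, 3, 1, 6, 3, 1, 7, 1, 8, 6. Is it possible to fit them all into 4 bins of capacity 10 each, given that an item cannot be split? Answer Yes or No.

Total = 50; ⌈50/10⌉ = 5.
At least 5 bins are required, but only 4 are allowed.

No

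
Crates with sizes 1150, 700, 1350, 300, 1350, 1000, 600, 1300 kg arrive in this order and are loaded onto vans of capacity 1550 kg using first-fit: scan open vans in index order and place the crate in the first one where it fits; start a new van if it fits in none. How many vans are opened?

6

  1150 → van 1 (new)  [load 1150/1550]
  700 → van 2 (new)  [load 700/1550]
  1350 → van 3 (new)  [load 1350/1550]
  300 → van 1  [load 1450/1550]
  1350 → van 4 (new)  [load 1350/1550]
  1000 → van 5 (new)  [load 1000/1550]
  600 → van 2  [load 1300/1550]
  1300 → van 6 (new)  [load 1300/1550]
6 vans opened.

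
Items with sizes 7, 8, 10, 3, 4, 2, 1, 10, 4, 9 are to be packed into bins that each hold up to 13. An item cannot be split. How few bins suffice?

Total = 10 + 10 + 9 + 8 + 7 + 4 + 4 + 3 + 2 + 1 = 58.
Lower bound: ⌈58/13⌉ = 5 bins.
A packing using 5 bins:
  bin 1: 10 + 3 = 13
  bin 2: 10 + 2 + 1 = 13
  bin 3: 9 + 4 = 13
  bin 4: 8 + 4 = 12
  bin 5: 7 = 7
This matches the lower bound, so 5 is optimal.

5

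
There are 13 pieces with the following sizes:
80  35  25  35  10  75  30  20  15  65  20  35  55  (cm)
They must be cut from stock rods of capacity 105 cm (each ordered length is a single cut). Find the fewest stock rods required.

Total = 80 + 75 + 65 + 55 + 35 + 35 + 35 + 30 + 25 + 20 + 20 + 15 + 10 = 500 cm.
Lower bound: ⌈500/105⌉ = 5 stock rods.
A packing using 5 stock rods:
  stock rod 1: 80 + 25 = 105
  stock rod 2: 75 + 30 = 105
  stock rod 3: 65 + 35 = 100
  stock rod 4: 55 + 35 + 15 = 105
  stock rod 5: 35 + 20 + 20 + 10 = 85
This matches the lower bound, so 5 is optimal.

5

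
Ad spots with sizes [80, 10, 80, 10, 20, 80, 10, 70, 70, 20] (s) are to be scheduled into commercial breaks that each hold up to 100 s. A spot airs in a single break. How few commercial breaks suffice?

5

Total = 80 + 80 + 80 + 70 + 70 + 20 + 20 + 10 + 10 + 10 = 450 s.
Lower bound: ⌈450/100⌉ = 5 commercial breaks.
A packing using 5 commercial breaks:
  break 1: 80 + 20 = 100
  break 2: 80 + 20 = 100
  break 3: 80 + 10 + 10 = 100
  break 4: 70 + 10 = 80
  break 5: 70 = 70
This matches the lower bound, so 5 is optimal.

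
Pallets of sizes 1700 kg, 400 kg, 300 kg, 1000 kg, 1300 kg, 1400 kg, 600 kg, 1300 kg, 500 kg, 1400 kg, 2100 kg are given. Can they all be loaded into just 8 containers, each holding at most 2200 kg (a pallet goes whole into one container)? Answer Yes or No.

Yes

A valid assignment using 7 containers:
  container 1: 2100 = 2100
  container 2: 1700 + 500 = 2200
  container 3: 1400 + 600 = 2000
  container 4: 1400 + 400 + 300 = 2100
  container 5: 1300 = 1300
  container 6: 1300 = 1300
  container 7: 1000 = 1000
That uses only 7 ≤ 8, so 8 containers are enough.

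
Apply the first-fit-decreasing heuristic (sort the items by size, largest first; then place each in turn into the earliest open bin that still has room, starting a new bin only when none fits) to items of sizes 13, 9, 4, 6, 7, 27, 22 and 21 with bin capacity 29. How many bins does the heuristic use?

4

Sorted descending: 27, 22, 21, 13, 9, 7, 6, 4.
  27 → bin 1 (new)  [load 27/29]
  22 → bin 2 (new)  [load 22/29]
  21 → bin 3 (new)  [load 21/29]
  13 → bin 4 (new)  [load 13/29]
  9 → bin 4  [load 22/29]
  7 → bin 2  [load 29/29]
  6 → bin 3  [load 27/29]
  4 → bin 4  [load 26/29]
4 bins opened.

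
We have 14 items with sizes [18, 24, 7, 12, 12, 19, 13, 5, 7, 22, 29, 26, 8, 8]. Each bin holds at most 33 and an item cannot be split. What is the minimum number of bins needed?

Total = 29 + 26 + 24 + 22 + 19 + 18 + 13 + 12 + 12 + 8 + 8 + 7 + 7 + 5 = 210.
Lower bound: ⌈210/33⌉ = 7 bins.
A packing using 7 bins:
  bin 1: 29 = 29
  bin 2: 26 + 7 = 33
  bin 3: 24 + 8 = 32
  bin 4: 22 + 8 = 30
  bin 5: 19 + 13 = 32
  bin 6: 18 + 12 = 30
  bin 7: 12 + 7 + 5 = 24
This matches the lower bound, so 7 is optimal.

7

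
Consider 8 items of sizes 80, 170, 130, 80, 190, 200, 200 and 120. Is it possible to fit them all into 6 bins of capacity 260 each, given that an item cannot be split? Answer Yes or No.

Yes

A valid assignment using 6 bins:
  bin 1: 200 = 200
  bin 2: 200 = 200
  bin 3: 190 = 190
  bin 4: 170 + 80 = 250
  bin 5: 130 + 120 = 250
  bin 6: 80 = 80
Every load is within 260, so 6 bins suffice.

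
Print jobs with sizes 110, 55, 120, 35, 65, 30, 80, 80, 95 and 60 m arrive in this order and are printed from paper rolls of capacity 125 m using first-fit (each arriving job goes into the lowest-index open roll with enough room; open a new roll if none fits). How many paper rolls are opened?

  110 → roll 1 (new)  [load 110/125]
  55 → roll 2 (new)  [load 55/125]
  120 → roll 3 (new)  [load 120/125]
  35 → roll 2  [load 90/125]
  65 → roll 4 (new)  [load 65/125]
  30 → roll 2  [load 120/125]
  80 → roll 5 (new)  [load 80/125]
  80 → roll 6 (new)  [load 80/125]
  95 → roll 7 (new)  [load 95/125]
  60 → roll 4  [load 125/125]
7 paper rolls opened.

7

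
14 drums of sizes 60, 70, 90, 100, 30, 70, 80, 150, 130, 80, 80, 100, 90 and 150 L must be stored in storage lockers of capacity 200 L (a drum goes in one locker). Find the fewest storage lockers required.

Total = 150 + 150 + 130 + 100 + 100 + 90 + 90 + 80 + 80 + 80 + 70 + 70 + 60 + 30 = 1280 L.
Lower bound: ⌈1280/200⌉ = 7 storage lockers.
A packing using 8 storage lockers:
  locker 1: 150 + 30 = 180
  locker 2: 150 = 150
  locker 3: 130 + 70 = 200
  locker 4: 100 + 100 = 200
  locker 5: 90 + 90 = 180
  locker 6: 80 + 80 = 160
  locker 7: 80 + 70 = 150
  locker 8: 60 = 60
No arrangement into 7 storage lockers stays within capacity, so 8 is optimal.

8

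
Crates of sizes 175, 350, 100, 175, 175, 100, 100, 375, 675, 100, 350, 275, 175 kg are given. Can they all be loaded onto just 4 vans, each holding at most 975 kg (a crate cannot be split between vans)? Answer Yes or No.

A valid assignment using 4 vans:
  van 1: 675 + 275 = 950
  van 2: 375 + 350 + 175 = 900
  van 3: 350 + 175 + 175 + 175 + 100 = 975
  van 4: 100 + 100 + 100 = 300
Every load is within 975 kg, so 4 vans suffice.

Yes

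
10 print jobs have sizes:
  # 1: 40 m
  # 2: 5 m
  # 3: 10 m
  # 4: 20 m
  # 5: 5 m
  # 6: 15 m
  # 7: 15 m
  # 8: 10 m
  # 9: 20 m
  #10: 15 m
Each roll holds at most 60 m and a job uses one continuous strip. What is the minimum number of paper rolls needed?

Total = 40 + 20 + 20 + 15 + 15 + 15 + 10 + 10 + 5 + 5 = 155 m.
Lower bound: ⌈155/60⌉ = 3 paper rolls.
A packing using 3 paper rolls:
  roll 1: 40 + 20 = 60
  roll 2: 20 + 15 + 15 + 10 = 60
  roll 3: 15 + 10 + 5 + 5 = 35
This matches the lower bound, so 3 is optimal.

3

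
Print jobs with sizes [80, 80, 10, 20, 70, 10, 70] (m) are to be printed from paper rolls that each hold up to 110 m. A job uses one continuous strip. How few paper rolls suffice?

4

Total = 80 + 80 + 70 + 70 + 20 + 10 + 10 = 340 m.
Lower bound: ⌈340/110⌉ = 4 paper rolls.
A packing using 4 paper rolls:
  roll 1: 80 + 20 + 10 = 110
  roll 2: 80 + 10 = 90
  roll 3: 70 = 70
  roll 4: 70 = 70
This matches the lower bound, so 4 is optimal.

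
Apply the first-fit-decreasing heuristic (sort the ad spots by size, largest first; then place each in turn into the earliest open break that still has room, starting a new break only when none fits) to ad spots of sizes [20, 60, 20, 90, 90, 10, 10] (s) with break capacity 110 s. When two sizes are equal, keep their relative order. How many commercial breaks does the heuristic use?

3

Sorted descending: 90, 90, 60, 20, 20, 10, 10.
  90 → break 1 (new)  [load 90/110]
  90 → break 2 (new)  [load 90/110]
  60 → break 3 (new)  [load 60/110]
  20 → break 1  [load 110/110]
  20 → break 2  [load 110/110]
  10 → break 3  [load 70/110]
  10 → break 3  [load 80/110]
3 commercial breaks opened.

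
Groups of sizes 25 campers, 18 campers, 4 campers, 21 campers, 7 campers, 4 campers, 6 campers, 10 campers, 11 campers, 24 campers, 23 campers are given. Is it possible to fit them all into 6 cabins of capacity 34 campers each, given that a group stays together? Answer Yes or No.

Yes

A valid assignment using 5 cabins:
  cabin 1: 25 + 7 = 32
  cabin 2: 24 + 10 = 34
  cabin 3: 23 + 11 = 34
  cabin 4: 21 + 6 + 4 = 31
  cabin 5: 18 + 4 = 22
That uses only 5 ≤ 6, so 6 cabins are enough.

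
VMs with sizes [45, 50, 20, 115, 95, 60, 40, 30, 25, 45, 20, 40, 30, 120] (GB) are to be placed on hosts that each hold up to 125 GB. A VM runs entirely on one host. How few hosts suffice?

Total = 120 + 115 + 95 + 60 + 50 + 45 + 45 + 40 + 40 + 30 + 30 + 25 + 20 + 20 = 735 GB.
Lower bound: ⌈735/125⌉ = 6 hosts.
A packing using 6 hosts:
  host 1: 120 = 120
  host 2: 115 = 115
  host 3: 95 + 30 = 125
  host 4: 60 + 45 + 20 = 125
  host 5: 50 + 45 + 30 = 125
  host 6: 40 + 40 + 25 + 20 = 125
This matches the lower bound, so 6 is optimal.

6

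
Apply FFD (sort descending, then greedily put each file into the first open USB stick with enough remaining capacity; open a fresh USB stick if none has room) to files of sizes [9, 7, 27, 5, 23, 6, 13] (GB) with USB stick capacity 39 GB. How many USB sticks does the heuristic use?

3

Sorted descending: 27, 23, 13, 9, 7, 6, 5.
  27 → USB stick 1 (new)  [load 27/39]
  23 → USB stick 2 (new)  [load 23/39]
  13 → USB stick 2  [load 36/39]
  9 → USB stick 1  [load 36/39]
  7 → USB stick 3 (new)  [load 7/39]
  6 → USB stick 3  [load 13/39]
  5 → USB stick 3  [load 18/39]
3 USB sticks opened.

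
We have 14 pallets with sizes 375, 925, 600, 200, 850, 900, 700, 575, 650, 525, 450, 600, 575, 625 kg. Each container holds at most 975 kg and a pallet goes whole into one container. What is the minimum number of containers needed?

Total = 925 + 900 + 850 + 700 + 650 + 625 + 600 + 600 + 575 + 575 + 525 + 450 + 375 + 200 = 8550 kg.
Lower bound: ⌈8550/975⌉ = 9 containers.
Also, 11 pallets each exceed 975/2 kg, and no two of those can share a container, so at least 11 containers are needed.
A packing using 11 containers:
  container 1: 925 = 925
  container 2: 900 = 900
  container 3: 850 = 850
  container 4: 700 + 200 = 900
  container 5: 650 = 650
  container 6: 625 = 625
  container 7: 600 + 375 = 975
  container 8: 600 = 600
  container 9: 575 = 575
  container 10: 575 = 575
  container 11: 525 + 450 = 975
This matches the lower bound, so 11 is optimal.

11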